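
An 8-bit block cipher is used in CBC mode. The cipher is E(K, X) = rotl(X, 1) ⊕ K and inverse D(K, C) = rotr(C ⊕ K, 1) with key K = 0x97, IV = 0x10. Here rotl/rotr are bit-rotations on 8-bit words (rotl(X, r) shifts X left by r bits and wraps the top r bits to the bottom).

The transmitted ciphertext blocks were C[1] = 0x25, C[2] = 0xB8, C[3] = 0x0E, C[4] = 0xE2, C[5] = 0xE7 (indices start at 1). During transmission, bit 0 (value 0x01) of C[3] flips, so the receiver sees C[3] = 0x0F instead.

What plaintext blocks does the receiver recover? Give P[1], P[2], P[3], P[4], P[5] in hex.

P[1] = 0x49, P[2] = 0xB2, P[3] = 0xF4, P[4] = 0xB5, P[5] = 0xDA

CBC decryption: P_i = D(K, C_i) ⊕ C_{i−1}, with C_{0} = IV.
Only C[3] changed, to 0x0F. In CBC, a change in C_i garbles P_i and flips the same bit in P_{i+1}. Decrypting the received ciphertext:
P[1]: D(K, 0x25) = 0x59; 0x59 ⊕ 0x10 = 0x49.
P[2]: D(K, 0xB8) = 0x97; 0x97 ⊕ 0x25 = 0xB2.
P[3]: D(K, 0x0F) = 0x4C; 0x4C ⊕ 0xB8 = 0xF4.
P[4]: D(K, 0xE2) = 0xBA; 0xBA ⊕ 0x0F = 0xB5.
P[5]: D(K, 0xE7) = 0x38; 0x38 ⊕ 0xE2 = 0xDA.
Blocks that differ from the original plaintext: P[3], P[4].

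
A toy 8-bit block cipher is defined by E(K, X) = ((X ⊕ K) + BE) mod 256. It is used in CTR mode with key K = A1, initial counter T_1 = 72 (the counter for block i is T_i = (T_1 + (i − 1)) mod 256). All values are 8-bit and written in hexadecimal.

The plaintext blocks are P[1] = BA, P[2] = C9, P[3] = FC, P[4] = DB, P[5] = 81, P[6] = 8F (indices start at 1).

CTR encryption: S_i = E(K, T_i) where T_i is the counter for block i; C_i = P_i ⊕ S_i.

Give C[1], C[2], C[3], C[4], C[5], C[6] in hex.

C[1]: T = 72, S = E(K, T) = 91; BA ⊕ 91 = 2B.
C[2]: T = 73, S = E(K, T) = 90; C9 ⊕ 90 = 59.
C[3]: T = 74, S = E(K, T) = 93; FC ⊕ 93 = 6F.
C[4]: T = 75, S = E(K, T) = 92; DB ⊕ 92 = 49.
C[5]: T = 76, S = E(K, T) = 95; 81 ⊕ 95 = 14.
C[6]: T = 77, S = E(K, T) = 94; 8F ⊕ 94 = 1B.

C[1] = 2B, C[2] = 59, C[3] = 6F, C[4] = 49, C[5] = 14, C[6] = 1B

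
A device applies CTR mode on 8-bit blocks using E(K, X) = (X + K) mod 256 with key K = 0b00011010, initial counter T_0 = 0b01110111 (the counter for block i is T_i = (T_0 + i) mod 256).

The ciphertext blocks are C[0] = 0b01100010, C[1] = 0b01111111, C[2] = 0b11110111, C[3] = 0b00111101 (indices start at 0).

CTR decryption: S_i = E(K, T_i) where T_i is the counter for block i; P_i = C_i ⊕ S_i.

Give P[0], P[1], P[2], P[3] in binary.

P[0]: T = 0b01110111, S = E(K, T) = 0b10010001; 0b01100010 ⊕ 0b10010001 = 0b11110011.
P[1]: T = 0b01111000, S = E(K, T) = 0b10010010; 0b01111111 ⊕ 0b10010010 = 0b11101101.
P[2]: T = 0b01111001, S = E(K, T) = 0b10010011; 0b11110111 ⊕ 0b10010011 = 0b01100100.
P[3]: T = 0b01111010, S = E(K, T) = 0b10010100; 0b00111101 ⊕ 0b10010100 = 0b10101001.

P[0] = 0b11110011, P[1] = 0b11101101, P[2] = 0b01100100, P[3] = 0b10101001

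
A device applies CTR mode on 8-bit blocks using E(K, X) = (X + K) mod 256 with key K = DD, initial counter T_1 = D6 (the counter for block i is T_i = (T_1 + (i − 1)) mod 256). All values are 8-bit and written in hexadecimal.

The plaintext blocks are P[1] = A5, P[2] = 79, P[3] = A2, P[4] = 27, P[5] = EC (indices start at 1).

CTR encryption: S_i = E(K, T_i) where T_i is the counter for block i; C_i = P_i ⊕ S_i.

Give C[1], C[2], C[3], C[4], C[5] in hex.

C[1] = 16, C[2] = CD, C[3] = 17, C[4] = 91, C[5] = 5B

C[1]: T = D6, S = E(K, T) = B3; A5 ⊕ B3 = 16.
C[2]: T = D7, S = E(K, T) = B4; 79 ⊕ B4 = CD.
C[3]: T = D8, S = E(K, T) = B5; A2 ⊕ B5 = 17.
C[4]: T = D9, S = E(K, T) = B6; 27 ⊕ B6 = 91.
C[5]: T = DA, S = E(K, T) = B7; EC ⊕ B7 = 5B.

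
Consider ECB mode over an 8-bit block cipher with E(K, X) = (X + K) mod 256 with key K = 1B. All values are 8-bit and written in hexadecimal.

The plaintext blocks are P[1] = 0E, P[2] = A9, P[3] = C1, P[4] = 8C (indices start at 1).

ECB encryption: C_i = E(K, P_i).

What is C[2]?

C[2] = C4

C[2]: E(K, A9) = C4.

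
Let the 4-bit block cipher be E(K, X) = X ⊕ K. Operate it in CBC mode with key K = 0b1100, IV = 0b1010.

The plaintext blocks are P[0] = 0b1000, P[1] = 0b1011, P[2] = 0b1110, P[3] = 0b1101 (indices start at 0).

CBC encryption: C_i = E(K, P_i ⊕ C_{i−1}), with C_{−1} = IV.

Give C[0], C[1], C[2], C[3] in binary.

C[0]: P[0] ⊕ 0b1010 = 0b0010; E(K, 0b0010) = 0b1110.
C[1]: P[1] ⊕ 0b1110 = 0b0101; E(K, 0b0101) = 0b1001.
C[2]: P[2] ⊕ 0b1001 = 0b0111; E(K, 0b0111) = 0b1011.
C[3]: P[3] ⊕ 0b1011 = 0b0110; E(K, 0b0110) = 0b1010.

C[0] = 0b1110, C[1] = 0b1001, C[2] = 0b1011, C[3] = 0b1010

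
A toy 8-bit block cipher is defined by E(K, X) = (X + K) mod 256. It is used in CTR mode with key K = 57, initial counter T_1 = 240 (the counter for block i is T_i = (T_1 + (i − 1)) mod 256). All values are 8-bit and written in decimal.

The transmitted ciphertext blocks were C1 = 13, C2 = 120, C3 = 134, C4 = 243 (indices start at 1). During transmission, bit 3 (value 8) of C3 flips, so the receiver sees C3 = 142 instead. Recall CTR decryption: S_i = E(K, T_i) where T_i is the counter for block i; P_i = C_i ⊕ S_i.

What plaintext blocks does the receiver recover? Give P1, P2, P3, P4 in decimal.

P1 = 36, P2 = 82, P3 = 165, P4 = 223

Only C3 changed, to 142. In CTR, a change in C_i flips the same bit in P_i only; the keystream is unaffected. Decrypting the received ciphertext:
P1: T = 240, S = E(K, T) = 41; 13 ⊕ 41 = 36.
P2: T = 241, S = E(K, T) = 42; 120 ⊕ 42 = 82.
P3: T = 242, S = E(K, T) = 43; 142 ⊕ 43 = 165.
P4: T = 243, S = E(K, T) = 44; 243 ⊕ 44 = 223.
Blocks that differ from the original plaintext: P3.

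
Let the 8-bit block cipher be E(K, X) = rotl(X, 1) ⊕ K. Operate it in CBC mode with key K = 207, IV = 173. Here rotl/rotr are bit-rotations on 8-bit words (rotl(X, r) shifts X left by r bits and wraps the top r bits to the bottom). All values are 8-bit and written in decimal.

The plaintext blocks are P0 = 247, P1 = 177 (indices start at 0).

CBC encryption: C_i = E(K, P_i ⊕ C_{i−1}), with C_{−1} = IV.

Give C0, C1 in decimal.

C0: P0 ⊕ 173 = 90; E(K, 90) = 123.
C1: P1 ⊕ 123 = 202; E(K, 202) = 90.

C0 = 123, C1 = 90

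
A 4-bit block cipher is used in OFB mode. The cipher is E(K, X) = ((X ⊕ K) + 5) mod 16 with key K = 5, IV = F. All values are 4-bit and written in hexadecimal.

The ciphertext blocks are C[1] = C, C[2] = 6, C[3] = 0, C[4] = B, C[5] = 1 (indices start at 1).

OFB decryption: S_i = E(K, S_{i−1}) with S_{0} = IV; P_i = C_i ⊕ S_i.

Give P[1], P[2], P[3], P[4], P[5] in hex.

P[1]: S = E(K, F) = F; C ⊕ F = 3.
P[2]: S = E(K, F) = F; 6 ⊕ F = 9.
P[3]: S = E(K, F) = F; 0 ⊕ F = F.
P[4]: S = E(K, F) = F; B ⊕ F = 4.
P[5]: S = E(K, F) = F; 1 ⊕ F = E.

P[1] = 3, P[2] = 9, P[3] = F, P[4] = 4, P[5] = E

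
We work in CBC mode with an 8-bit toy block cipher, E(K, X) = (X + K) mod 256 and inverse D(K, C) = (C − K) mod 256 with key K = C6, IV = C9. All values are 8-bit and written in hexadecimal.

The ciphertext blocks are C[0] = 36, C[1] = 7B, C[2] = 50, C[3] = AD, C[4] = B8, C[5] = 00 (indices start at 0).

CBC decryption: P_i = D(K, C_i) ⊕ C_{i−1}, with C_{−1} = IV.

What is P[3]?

P[3]: D(K, AD) = E7; E7 ⊕ 50 = B7.

P[3] = B7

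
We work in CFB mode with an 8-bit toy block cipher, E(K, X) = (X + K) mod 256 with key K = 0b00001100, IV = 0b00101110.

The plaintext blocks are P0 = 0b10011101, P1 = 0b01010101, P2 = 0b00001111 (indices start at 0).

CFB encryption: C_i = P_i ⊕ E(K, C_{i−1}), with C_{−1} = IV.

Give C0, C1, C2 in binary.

C0 = 0b10100111, C1 = 0b11100110, C2 = 0b11111101

C0: E(K, 0b00101110) = 0b00111010; 0b10011101 ⊕ 0b00111010 = 0b10100111.
C1: E(K, 0b10100111) = 0b10110011; 0b01010101 ⊕ 0b10110011 = 0b11100110.
C2: E(K, 0b11100110) = 0b11110010; 0b00001111 ⊕ 0b11110010 = 0b11111101.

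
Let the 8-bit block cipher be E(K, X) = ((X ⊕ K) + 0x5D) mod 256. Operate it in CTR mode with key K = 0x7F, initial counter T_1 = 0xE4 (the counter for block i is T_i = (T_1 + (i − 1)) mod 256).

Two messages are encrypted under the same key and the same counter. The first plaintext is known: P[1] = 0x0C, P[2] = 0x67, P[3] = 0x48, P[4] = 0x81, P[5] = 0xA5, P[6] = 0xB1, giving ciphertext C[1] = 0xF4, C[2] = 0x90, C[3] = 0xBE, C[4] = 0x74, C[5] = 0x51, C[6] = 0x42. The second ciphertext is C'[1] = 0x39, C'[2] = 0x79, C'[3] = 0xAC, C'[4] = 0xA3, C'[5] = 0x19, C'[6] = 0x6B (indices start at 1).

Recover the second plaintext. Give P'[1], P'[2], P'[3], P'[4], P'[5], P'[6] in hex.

In CTR with a reused counter, both messages share the same keystream S_i, so C_i ⊕ C'_i = P_i ⊕ P'_i and thus P'_i = P_i ⊕ C_i ⊕ C'_i.
P'[1]: 0x0C ⊕ 0xF4 ⊕ 0x39 = 0xC1.
P'[2]: 0x67 ⊕ 0x90 ⊕ 0x79 = 0x8E.
P'[3]: 0x48 ⊕ 0xBE ⊕ 0xAC = 0x5A.
P'[4]: 0x81 ⊕ 0x74 ⊕ 0xA3 = 0x56.
P'[5]: 0xA5 ⊕ 0x51 ⊕ 0x19 = 0xED.
P'[6]: 0xB1 ⊕ 0x42 ⊕ 0x6B = 0x98.

P'[1] = 0xC1, P'[2] = 0x8E, P'[3] = 0x5A, P'[4] = 0x56, P'[5] = 0xED, P'[6] = 0x98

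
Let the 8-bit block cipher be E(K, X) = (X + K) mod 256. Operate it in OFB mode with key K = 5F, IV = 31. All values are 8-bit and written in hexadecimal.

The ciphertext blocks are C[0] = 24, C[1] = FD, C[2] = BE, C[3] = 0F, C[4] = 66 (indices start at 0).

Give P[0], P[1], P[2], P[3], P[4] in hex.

OFB decryption: S_i = E(K, S_{i−1}) with S_{−1} = IV; P_i = C_i ⊕ S_i.
P[0]: S = E(K, 31) = 90; 24 ⊕ 90 = B4.
P[1]: S = E(K, 90) = EF; FD ⊕ EF = 12.
P[2]: S = E(K, EF) = 4E; BE ⊕ 4E = F0.
P[3]: S = E(K, 4E) = AD; 0F ⊕ AD = A2.
P[4]: S = E(K, AD) = 0C; 66 ⊕ 0C = 6A.

P[0] = B4, P[1] = 12, P[2] = F0, P[3] = A2, P[4] = 6A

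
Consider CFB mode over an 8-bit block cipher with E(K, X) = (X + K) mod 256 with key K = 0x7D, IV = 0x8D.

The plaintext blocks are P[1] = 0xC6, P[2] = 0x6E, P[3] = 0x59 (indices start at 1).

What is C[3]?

C[3] = 0xFD

CFB encryption: C_i = P_i ⊕ E(K, C_{i−1}), with C_{0} = IV.
C[1]: E(K, 0x8D) = 0x0A; 0xC6 ⊕ 0x0A = 0xCC.
C[2]: E(K, 0xCC) = 0x49; 0x6E ⊕ 0x49 = 0x27.
C[3]: E(K, 0x27) = 0xA4; 0x59 ⊕ 0xA4 = 0xFD.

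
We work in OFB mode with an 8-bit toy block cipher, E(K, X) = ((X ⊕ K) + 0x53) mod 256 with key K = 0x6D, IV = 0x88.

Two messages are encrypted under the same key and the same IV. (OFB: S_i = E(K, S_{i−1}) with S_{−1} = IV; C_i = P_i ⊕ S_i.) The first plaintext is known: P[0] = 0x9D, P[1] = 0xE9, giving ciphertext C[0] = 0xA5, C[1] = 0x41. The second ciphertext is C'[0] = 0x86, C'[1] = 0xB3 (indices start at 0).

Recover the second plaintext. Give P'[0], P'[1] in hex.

P'[0] = 0xBE, P'[1] = 0x1B

In OFB with a reused IV, both messages share the same keystream S_i, so C_i ⊕ C'_i = P_i ⊕ P'_i and thus P'_i = P_i ⊕ C_i ⊕ C'_i.
P'[0]: 0x9D ⊕ 0xA5 ⊕ 0x86 = 0xBE.
P'[1]: 0xE9 ⊕ 0x41 ⊕ 0xB3 = 0x1B.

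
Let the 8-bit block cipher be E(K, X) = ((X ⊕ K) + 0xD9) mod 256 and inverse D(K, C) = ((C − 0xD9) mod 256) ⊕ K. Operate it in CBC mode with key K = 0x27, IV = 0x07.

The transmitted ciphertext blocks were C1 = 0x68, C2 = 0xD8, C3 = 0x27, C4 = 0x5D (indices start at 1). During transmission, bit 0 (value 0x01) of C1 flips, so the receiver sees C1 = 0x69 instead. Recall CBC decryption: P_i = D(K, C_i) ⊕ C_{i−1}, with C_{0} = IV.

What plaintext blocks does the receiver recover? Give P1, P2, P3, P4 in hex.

Only C1 changed, to 0x69. In CBC, a change in C_i garbles P_i and flips the same bit in P_{i+1}. Decrypting the received ciphertext:
P1: D(K, 0x69) = 0xB7; 0xB7 ⊕ 0x07 = 0xB0.
P2: D(K, 0xD8) = 0xD8; 0xD8 ⊕ 0x69 = 0xB1.
P3: D(K, 0x27) = 0x69; 0x69 ⊕ 0xD8 = 0xB1.
P4: D(K, 0x5D) = 0xA3; 0xA3 ⊕ 0x27 = 0x84.
Blocks that differ from the original plaintext: P1, P2.

P1 = 0xB0, P2 = 0xB1, P3 = 0xB1, P4 = 0x84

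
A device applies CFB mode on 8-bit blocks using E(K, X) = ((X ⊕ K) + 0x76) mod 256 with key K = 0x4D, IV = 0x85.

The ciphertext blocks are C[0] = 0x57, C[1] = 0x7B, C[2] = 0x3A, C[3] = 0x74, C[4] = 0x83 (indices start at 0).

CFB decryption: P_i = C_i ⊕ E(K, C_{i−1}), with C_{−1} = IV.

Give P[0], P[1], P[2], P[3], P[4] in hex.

P[0]: E(K, 0x85) = 0x3E; 0x57 ⊕ 0x3E = 0x69.
P[1]: E(K, 0x57) = 0x90; 0x7B ⊕ 0x90 = 0xEB.
P[2]: E(K, 0x7B) = 0xAC; 0x3A ⊕ 0xAC = 0x96.
P[3]: E(K, 0x3A) = 0xED; 0x74 ⊕ 0xED = 0x99.
P[4]: E(K, 0x74) = 0xAF; 0x83 ⊕ 0xAF = 0x2C.

P[0] = 0x69, P[1] = 0xEB, P[2] = 0x96, P[3] = 0x99, P[4] = 0x2C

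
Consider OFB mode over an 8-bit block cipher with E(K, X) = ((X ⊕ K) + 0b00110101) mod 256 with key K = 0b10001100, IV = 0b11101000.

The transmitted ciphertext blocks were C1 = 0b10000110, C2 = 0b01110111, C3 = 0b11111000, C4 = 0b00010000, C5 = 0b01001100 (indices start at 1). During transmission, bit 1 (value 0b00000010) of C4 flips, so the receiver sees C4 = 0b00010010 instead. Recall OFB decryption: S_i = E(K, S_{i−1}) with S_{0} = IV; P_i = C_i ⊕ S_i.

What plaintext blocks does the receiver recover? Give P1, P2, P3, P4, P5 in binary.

P1 = 0b00011111, P2 = 0b00111101, P3 = 0b00000011, P4 = 0b10111110, P5 = 0b00011001

Only C4 changed, to 0b00010010. In OFB, a change in C_i flips the same bit in P_i only; the keystream is unaffected. Decrypting the received ciphertext:
P1: S = E(K, 0b11101000) = 0b10011001; 0b10000110 ⊕ 0b10011001 = 0b00011111.
P2: S = E(K, 0b10011001) = 0b01001010; 0b01110111 ⊕ 0b01001010 = 0b00111101.
P3: S = E(K, 0b01001010) = 0b11111011; 0b11111000 ⊕ 0b11111011 = 0b00000011.
P4: S = E(K, 0b11111011) = 0b10101100; 0b00010010 ⊕ 0b10101100 = 0b10111110.
P5: S = E(K, 0b10101100) = 0b01010101; 0b01001100 ⊕ 0b01010101 = 0b00011001.
Blocks that differ from the original plaintext: P4.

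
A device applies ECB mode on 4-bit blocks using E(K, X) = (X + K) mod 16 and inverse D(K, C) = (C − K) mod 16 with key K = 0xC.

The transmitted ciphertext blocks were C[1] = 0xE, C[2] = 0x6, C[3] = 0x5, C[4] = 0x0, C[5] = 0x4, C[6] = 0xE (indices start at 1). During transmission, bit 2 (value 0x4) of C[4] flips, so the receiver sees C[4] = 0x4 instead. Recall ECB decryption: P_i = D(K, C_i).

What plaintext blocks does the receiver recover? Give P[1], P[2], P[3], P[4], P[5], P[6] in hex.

P[1] = 0x2, P[2] = 0xA, P[3] = 0x9, P[4] = 0x8, P[5] = 0x8, P[6] = 0x2

Only C[4] changed, to 0x4. In ECB, a change in C_i affects only P_i. Decrypting the received ciphertext:
P[1]: D(K, 0xE) = 0x2.
P[2]: D(K, 0x6) = 0xA.
P[3]: D(K, 0x5) = 0x9.
P[4]: D(K, 0x4) = 0x8.
P[5]: D(K, 0x4) = 0x8.
P[6]: D(K, 0xE) = 0x2.
Blocks that differ from the original plaintext: P[4].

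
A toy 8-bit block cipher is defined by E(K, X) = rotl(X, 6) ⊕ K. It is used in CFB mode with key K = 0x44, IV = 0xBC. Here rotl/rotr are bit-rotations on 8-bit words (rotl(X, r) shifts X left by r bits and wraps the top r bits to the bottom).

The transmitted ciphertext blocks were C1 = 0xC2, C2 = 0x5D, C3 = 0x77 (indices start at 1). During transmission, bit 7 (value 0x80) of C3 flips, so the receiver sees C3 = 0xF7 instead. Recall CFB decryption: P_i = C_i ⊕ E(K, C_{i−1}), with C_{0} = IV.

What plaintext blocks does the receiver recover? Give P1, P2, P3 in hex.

Only C3 changed, to 0xF7. In CFB, a change in C_i flips the same bit in P_i and garbles P_{i+1}. Decrypting the received ciphertext:
P1: E(K, 0xBC) = 0x6B; 0xC2 ⊕ 0x6B = 0xA9.
P2: E(K, 0xC2) = 0xF4; 0x5D ⊕ 0xF4 = 0xA9.
P3: E(K, 0x5D) = 0x13; 0xF7 ⊕ 0x13 = 0xE4.
Blocks that differ from the original plaintext: P3.

P1 = 0xA9, P2 = 0xA9, P3 = 0xE4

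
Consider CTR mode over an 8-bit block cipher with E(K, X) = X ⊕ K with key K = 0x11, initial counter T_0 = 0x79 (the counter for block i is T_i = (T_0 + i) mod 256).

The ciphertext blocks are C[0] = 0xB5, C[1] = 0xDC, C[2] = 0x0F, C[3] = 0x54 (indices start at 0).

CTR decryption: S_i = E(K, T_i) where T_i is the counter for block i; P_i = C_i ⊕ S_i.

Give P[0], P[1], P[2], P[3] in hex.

P[0]: T = 0x79, S = E(K, T) = 0x68; 0xB5 ⊕ 0x68 = 0xDD.
P[1]: T = 0x7A, S = E(K, T) = 0x6B; 0xDC ⊕ 0x6B = 0xB7.
P[2]: T = 0x7B, S = E(K, T) = 0x6A; 0x0F ⊕ 0x6A = 0x65.
P[3]: T = 0x7C, S = E(K, T) = 0x6D; 0x54 ⊕ 0x6D = 0x39.

P[0] = 0xDD, P[1] = 0xB7, P[2] = 0x65, P[3] = 0x39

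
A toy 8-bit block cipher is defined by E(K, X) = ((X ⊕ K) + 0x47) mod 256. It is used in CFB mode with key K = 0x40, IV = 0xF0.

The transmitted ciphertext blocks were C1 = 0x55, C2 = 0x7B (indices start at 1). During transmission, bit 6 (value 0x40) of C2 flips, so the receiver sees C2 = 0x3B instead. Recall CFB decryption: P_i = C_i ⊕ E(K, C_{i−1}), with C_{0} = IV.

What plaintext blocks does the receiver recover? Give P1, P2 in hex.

P1 = 0xA2, P2 = 0x67

Only C2 changed, to 0x3B. In CFB, a change in C_i flips the same bit in P_i and garbles P_{i+1}. Decrypting the received ciphertext:
P1: E(K, 0xF0) = 0xF7; 0x55 ⊕ 0xF7 = 0xA2.
P2: E(K, 0x55) = 0x5C; 0x3B ⊕ 0x5C = 0x67.
Blocks that differ from the original plaintext: P2.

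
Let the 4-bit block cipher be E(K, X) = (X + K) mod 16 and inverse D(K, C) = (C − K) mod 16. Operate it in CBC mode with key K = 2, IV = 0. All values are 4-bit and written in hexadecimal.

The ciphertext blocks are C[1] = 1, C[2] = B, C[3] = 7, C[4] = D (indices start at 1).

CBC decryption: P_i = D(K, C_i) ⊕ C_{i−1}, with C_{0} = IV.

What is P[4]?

P[4] = C

P[4]: D(K, D) = B; B ⊕ 7 = C.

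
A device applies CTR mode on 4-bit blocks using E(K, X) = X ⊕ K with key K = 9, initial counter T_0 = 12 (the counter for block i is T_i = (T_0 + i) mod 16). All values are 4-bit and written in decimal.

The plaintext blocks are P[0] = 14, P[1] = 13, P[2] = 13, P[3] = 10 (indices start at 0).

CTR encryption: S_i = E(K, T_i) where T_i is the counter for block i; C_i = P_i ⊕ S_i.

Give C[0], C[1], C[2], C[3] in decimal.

C[0]: T = 12, S = E(K, T) = 5; 14 ⊕ 5 = 11.
C[1]: T = 13, S = E(K, T) = 4; 13 ⊕ 4 = 9.
C[2]: T = 14, S = E(K, T) = 7; 13 ⊕ 7 = 10.
C[3]: T = 15, S = E(K, T) = 6; 10 ⊕ 6 = 12.

C[0] = 11, C[1] = 9, C[2] = 10, C[3] = 12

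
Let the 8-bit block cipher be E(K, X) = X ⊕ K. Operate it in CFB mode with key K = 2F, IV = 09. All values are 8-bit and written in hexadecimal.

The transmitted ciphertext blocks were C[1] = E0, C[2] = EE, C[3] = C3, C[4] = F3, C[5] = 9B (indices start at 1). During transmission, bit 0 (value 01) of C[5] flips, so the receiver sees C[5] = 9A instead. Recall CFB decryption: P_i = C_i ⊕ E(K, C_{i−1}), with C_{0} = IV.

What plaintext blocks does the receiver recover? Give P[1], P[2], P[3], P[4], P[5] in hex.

P[1] = C6, P[2] = 21, P[3] = 02, P[4] = 1F, P[5] = 46

Only C[5] changed, to 9A. In CFB, a change in C_i flips the same bit in P_i and garbles P_{i+1}. Decrypting the received ciphertext:
P[1]: E(K, 09) = 26; E0 ⊕ 26 = C6.
P[2]: E(K, E0) = CF; EE ⊕ CF = 21.
P[3]: E(K, EE) = C1; C3 ⊕ C1 = 02.
P[4]: E(K, C3) = EC; F3 ⊕ EC = 1F.
P[5]: E(K, F3) = DC; 9A ⊕ DC = 46.
Blocks that differ from the original plaintext: P[5].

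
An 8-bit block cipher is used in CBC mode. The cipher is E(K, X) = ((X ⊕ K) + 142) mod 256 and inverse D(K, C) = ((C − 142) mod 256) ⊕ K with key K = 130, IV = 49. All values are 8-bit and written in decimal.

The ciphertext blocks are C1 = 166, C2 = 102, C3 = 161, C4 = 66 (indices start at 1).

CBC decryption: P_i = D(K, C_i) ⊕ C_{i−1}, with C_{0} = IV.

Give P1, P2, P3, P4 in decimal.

P1 = 171, P2 = 252, P3 = 247, P4 = 151

P1: D(K, 166) = 154; 154 ⊕ 49 = 171.
P2: D(K, 102) = 90; 90 ⊕ 166 = 252.
P3: D(K, 161) = 145; 145 ⊕ 102 = 247.
P4: D(K, 66) = 54; 54 ⊕ 161 = 151.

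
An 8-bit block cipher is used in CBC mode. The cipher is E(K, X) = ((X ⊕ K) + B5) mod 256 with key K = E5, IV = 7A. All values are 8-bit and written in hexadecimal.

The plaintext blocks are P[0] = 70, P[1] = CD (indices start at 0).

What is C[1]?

C[1] = 41

CBC encryption: C_i = E(K, P_i ⊕ C_{i−1}), with C_{−1} = IV.
C[0]: P[0] ⊕ 7A = 0A; E(K, 0A) = A4.
C[1]: P[1] ⊕ A4 = 69; E(K, 69) = 41.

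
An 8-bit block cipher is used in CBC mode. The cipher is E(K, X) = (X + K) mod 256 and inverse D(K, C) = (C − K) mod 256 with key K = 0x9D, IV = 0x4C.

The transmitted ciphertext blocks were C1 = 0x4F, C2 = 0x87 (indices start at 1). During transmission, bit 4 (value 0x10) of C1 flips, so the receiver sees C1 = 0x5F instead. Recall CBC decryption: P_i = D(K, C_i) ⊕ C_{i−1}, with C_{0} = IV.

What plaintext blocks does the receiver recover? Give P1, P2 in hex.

P1 = 0x8E, P2 = 0xB5

Only C1 changed, to 0x5F. In CBC, a change in C_i garbles P_i and flips the same bit in P_{i+1}. Decrypting the received ciphertext:
P1: D(K, 0x5F) = 0xC2; 0xC2 ⊕ 0x4C = 0x8E.
P2: D(K, 0x87) = 0xEA; 0xEA ⊕ 0x5F = 0xB5.
Blocks that differ from the original plaintext: P1, P2.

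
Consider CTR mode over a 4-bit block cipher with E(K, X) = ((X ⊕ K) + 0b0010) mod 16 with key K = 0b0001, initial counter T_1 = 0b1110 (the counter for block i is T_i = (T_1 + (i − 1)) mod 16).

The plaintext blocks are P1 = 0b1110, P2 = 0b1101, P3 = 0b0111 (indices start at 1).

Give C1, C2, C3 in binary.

C1 = 0b1111, C2 = 0b1101, C3 = 0b0100

CTR encryption: S_i = E(K, T_i) where T_i is the counter for block i; C_i = P_i ⊕ S_i.
C1: T = 0b1110, S = E(K, T) = 0b0001; 0b1110 ⊕ 0b0001 = 0b1111.
C2: T = 0b1111, S = E(K, T) = 0b0000; 0b1101 ⊕ 0b0000 = 0b1101.
C3: T = 0b0000, S = E(K, T) = 0b0011; 0b0111 ⊕ 0b0011 = 0b0100.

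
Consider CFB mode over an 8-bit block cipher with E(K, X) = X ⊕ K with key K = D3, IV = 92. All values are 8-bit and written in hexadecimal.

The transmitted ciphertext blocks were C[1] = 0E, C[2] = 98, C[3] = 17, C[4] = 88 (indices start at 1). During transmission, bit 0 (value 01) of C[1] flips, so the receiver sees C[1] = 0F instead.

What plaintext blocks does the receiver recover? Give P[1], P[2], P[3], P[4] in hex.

CFB decryption: P_i = C_i ⊕ E(K, C_{i−1}), with C_{0} = IV.
Only C[1] changed, to 0F. In CFB, a change in C_i flips the same bit in P_i and garbles P_{i+1}. Decrypting the received ciphertext:
P[1]: E(K, 92) = 41; 0F ⊕ 41 = 4E.
P[2]: E(K, 0F) = DC; 98 ⊕ DC = 44.
P[3]: E(K, 98) = 4B; 17 ⊕ 4B = 5C.
P[4]: E(K, 17) = C4; 88 ⊕ C4 = 4C.
Blocks that differ from the original plaintext: P[1], P[2].

P[1] = 4E, P[2] = 44, P[3] = 5C, P[4] = 4C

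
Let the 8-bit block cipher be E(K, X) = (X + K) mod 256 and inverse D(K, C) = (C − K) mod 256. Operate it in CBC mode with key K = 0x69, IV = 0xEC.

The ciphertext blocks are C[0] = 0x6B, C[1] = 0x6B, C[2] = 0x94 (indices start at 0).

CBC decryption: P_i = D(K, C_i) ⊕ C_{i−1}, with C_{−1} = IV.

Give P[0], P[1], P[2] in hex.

P[0] = 0xEE, P[1] = 0x69, P[2] = 0x40

P[0]: D(K, 0x6B) = 0x02; 0x02 ⊕ 0xEC = 0xEE.
P[1]: D(K, 0x6B) = 0x02; 0x02 ⊕ 0x6B = 0x69.
P[2]: D(K, 0x94) = 0x2B; 0x2B ⊕ 0x6B = 0x40.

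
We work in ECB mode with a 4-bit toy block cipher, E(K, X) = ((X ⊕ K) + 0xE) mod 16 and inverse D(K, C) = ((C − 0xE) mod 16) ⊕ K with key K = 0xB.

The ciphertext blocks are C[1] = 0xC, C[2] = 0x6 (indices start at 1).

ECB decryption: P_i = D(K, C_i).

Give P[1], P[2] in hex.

P[1] = 0x5, P[2] = 0x3

P[1]: D(K, 0xC) = 0x5.
P[2]: D(K, 0x6) = 0x3.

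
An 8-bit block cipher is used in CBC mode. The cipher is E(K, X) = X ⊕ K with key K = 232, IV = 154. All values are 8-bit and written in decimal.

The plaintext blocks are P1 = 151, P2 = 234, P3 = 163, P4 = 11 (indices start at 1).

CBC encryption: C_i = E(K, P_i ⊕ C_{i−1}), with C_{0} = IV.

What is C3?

C1: P1 ⊕ 154 = 13; E(K, 13) = 229.
C2: P2 ⊕ 229 = 15; E(K, 15) = 231.
C3: P3 ⊕ 231 = 68; E(K, 68) = 172.

C3 = 172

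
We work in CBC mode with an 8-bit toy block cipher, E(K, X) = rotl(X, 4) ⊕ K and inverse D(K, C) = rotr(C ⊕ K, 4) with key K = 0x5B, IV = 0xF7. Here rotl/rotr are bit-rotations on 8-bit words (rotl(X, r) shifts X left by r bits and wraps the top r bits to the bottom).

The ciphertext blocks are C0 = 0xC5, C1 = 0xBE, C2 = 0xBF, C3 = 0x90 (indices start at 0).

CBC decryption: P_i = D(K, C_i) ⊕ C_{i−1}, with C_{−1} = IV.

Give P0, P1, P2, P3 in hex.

P0 = 0x1E, P1 = 0x9B, P2 = 0xF0, P3 = 0x03

P0: D(K, 0xC5) = 0xE9; 0xE9 ⊕ 0xF7 = 0x1E.
P1: D(K, 0xBE) = 0x5E; 0x5E ⊕ 0xC5 = 0x9B.
P2: D(K, 0xBF) = 0x4E; 0x4E ⊕ 0xBE = 0xF0.
P3: D(K, 0x90) = 0xBC; 0xBC ⊕ 0xBF = 0x03.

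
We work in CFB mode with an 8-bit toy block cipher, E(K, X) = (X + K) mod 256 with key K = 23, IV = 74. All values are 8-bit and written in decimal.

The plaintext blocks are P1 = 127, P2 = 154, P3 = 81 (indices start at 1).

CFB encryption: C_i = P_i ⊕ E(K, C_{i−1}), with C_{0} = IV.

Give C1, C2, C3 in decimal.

C1: E(K, 74) = 97; 127 ⊕ 97 = 30.
C2: E(K, 30) = 53; 154 ⊕ 53 = 175.
C3: E(K, 175) = 198; 81 ⊕ 198 = 151.

C1 = 30, C2 = 175, C3 = 151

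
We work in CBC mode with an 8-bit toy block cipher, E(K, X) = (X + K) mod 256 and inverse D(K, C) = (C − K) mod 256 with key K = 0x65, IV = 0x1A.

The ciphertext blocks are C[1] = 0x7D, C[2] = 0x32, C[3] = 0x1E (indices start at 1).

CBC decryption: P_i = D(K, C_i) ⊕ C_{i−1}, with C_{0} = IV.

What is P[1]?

P[1]: D(K, 0x7D) = 0x18; 0x18 ⊕ 0x1A = 0x02.

P[1] = 0x02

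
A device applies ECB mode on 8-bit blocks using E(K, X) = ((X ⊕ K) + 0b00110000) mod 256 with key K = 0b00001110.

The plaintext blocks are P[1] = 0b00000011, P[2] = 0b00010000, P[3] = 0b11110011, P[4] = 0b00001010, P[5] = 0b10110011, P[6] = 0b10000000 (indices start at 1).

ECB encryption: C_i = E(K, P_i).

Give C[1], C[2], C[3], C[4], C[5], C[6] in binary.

C[1] = 0b00111101, C[2] = 0b01001110, C[3] = 0b00101101, C[4] = 0b00110100, C[5] = 0b11101101, C[6] = 0b10111110

C[1]: E(K, 0b00000011) = 0b00111101.
C[2]: E(K, 0b00010000) = 0b01001110.
C[3]: E(K, 0b11110011) = 0b00101101.
C[4]: E(K, 0b00001010) = 0b00110100.
C[5]: E(K, 0b10110011) = 0b11101101.
C[6]: E(K, 0b10000000) = 0b10111110.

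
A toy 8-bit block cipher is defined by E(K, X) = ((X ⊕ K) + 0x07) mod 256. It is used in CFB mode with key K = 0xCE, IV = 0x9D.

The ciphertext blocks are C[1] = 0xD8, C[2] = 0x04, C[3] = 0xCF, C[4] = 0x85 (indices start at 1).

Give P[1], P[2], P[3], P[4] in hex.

P[1] = 0x82, P[2] = 0x19, P[3] = 0x1E, P[4] = 0x8D

CFB decryption: P_i = C_i ⊕ E(K, C_{i−1}), with C_{0} = IV.
P[1]: E(K, 0x9D) = 0x5A; 0xD8 ⊕ 0x5A = 0x82.
P[2]: E(K, 0xD8) = 0x1D; 0x04 ⊕ 0x1D = 0x19.
P[3]: E(K, 0x04) = 0xD1; 0xCF ⊕ 0xD1 = 0x1E.
P[4]: E(K, 0xCF) = 0x08; 0x85 ⊕ 0x08 = 0x8D.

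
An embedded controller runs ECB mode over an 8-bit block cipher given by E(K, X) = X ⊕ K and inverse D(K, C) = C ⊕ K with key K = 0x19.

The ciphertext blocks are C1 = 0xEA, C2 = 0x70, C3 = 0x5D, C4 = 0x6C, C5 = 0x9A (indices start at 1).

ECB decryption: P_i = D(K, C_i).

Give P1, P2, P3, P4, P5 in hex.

P1: D(K, 0xEA) = 0xF3.
P2: D(K, 0x70) = 0x69.
P3: D(K, 0x5D) = 0x44.
P4: D(K, 0x6C) = 0x75.
P5: D(K, 0x9A) = 0x83.

P1 = 0xF3, P2 = 0x69, P3 = 0x44, P4 = 0x75, P5 = 0x83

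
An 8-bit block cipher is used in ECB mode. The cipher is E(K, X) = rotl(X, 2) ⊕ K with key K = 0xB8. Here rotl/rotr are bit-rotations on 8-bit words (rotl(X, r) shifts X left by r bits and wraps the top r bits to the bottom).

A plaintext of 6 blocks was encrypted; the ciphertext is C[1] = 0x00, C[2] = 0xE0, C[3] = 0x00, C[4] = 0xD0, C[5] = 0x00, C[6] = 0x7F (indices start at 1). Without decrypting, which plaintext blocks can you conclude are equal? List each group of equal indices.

ECB encrypts each block independently with the same key, so equal ciphertext blocks imply equal plaintext blocks.
C[1] = C[3] = C[5] = 0x00, so P[1] = P[3] = P[5].

P[1] = P[3] = P[5]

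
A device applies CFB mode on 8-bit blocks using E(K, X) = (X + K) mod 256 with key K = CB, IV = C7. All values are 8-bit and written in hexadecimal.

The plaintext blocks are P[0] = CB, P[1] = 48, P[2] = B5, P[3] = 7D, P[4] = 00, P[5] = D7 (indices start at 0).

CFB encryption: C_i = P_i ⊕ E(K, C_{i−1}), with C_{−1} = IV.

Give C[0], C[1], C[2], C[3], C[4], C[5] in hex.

C[0]: E(K, C7) = 92; CB ⊕ 92 = 59.
C[1]: E(K, 59) = 24; 48 ⊕ 24 = 6C.
C[2]: E(K, 6C) = 37; B5 ⊕ 37 = 82.
C[3]: E(K, 82) = 4D; 7D ⊕ 4D = 30.
C[4]: E(K, 30) = FB; 00 ⊕ FB = FB.
C[5]: E(K, FB) = C6; D7 ⊕ C6 = 11.

C[0] = 59, C[1] = 6C, C[2] = 82, C[3] = 30, C[4] = FB, C[5] = 11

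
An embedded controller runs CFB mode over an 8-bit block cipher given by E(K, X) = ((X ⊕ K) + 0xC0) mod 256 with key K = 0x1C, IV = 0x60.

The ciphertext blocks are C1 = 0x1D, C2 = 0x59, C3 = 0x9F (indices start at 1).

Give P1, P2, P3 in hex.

P1 = 0x21, P2 = 0x98, P3 = 0x9A

CFB decryption: P_i = C_i ⊕ E(K, C_{i−1}), with C_{0} = IV.
P1: E(K, 0x60) = 0x3C; 0x1D ⊕ 0x3C = 0x21.
P2: E(K, 0x1D) = 0xC1; 0x59 ⊕ 0xC1 = 0x98.
P3: E(K, 0x59) = 0x05; 0x9F ⊕ 0x05 = 0x9A.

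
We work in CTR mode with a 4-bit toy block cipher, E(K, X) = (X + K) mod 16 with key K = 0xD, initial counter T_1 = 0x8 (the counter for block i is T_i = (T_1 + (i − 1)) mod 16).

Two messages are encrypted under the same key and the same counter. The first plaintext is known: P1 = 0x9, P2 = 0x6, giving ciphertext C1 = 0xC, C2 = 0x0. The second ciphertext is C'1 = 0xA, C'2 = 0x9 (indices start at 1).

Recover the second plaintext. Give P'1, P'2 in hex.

In CTR with a reused counter, both messages share the same keystream S_i, so C_i ⊕ C'_i = P_i ⊕ P'_i and thus P'_i = P_i ⊕ C_i ⊕ C'_i.
P'1: 0x9 ⊕ 0xC ⊕ 0xA = 0xF.
P'2: 0x6 ⊕ 0x0 ⊕ 0x9 = 0xF.

P'1 = 0xF, P'2 = 0xF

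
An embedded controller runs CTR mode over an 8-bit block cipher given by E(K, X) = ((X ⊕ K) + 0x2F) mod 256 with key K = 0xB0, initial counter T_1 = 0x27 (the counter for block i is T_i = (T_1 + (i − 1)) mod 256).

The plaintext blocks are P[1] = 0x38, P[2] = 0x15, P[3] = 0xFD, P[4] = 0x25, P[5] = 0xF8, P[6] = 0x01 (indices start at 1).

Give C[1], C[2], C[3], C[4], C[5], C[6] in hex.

C[1] = 0xFE, C[2] = 0xD2, C[3] = 0x35, C[4] = 0xEC, C[5] = 0x32, C[6] = 0xCA

CTR encryption: S_i = E(K, T_i) where T_i is the counter for block i; C_i = P_i ⊕ S_i.
C[1]: T = 0x27, S = E(K, T) = 0xC6; 0x38 ⊕ 0xC6 = 0xFE.
C[2]: T = 0x28, S = E(K, T) = 0xC7; 0x15 ⊕ 0xC7 = 0xD2.
C[3]: T = 0x29, S = E(K, T) = 0xC8; 0xFD ⊕ 0xC8 = 0x35.
C[4]: T = 0x2A, S = E(K, T) = 0xC9; 0x25 ⊕ 0xC9 = 0xEC.
C[5]: T = 0x2B, S = E(K, T) = 0xCA; 0xF8 ⊕ 0xCA = 0x32.
C[6]: T = 0x2C, S = E(K, T) = 0xCB; 0x01 ⊕ 0xCB = 0xCA.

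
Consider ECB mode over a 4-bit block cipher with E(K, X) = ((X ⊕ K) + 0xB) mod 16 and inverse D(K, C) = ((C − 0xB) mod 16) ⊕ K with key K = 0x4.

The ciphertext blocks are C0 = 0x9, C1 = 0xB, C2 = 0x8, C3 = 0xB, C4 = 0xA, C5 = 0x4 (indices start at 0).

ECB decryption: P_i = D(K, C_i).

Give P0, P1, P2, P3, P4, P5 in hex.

P0 = 0xA, P1 = 0x4, P2 = 0x9, P3 = 0x4, P4 = 0xB, P5 = 0xD

P0: D(K, 0x9) = 0xA.
P1: D(K, 0xB) = 0x4.
P2: D(K, 0x8) = 0x9.
P3: D(K, 0xB) = 0x4.
P4: D(K, 0xA) = 0xB.
P5: D(K, 0x4) = 0xD.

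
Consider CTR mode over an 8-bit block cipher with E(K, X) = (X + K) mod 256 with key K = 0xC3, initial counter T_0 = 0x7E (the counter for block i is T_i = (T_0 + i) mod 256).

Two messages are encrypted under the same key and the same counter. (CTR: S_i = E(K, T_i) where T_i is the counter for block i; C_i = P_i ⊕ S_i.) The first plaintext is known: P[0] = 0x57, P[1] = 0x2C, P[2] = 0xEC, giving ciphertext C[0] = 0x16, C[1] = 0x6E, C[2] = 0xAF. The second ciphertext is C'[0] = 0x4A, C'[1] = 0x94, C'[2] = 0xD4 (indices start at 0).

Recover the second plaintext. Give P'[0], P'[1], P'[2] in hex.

P'[0] = 0x0B, P'[1] = 0xD6, P'[2] = 0x97

In CTR with a reused counter, both messages share the same keystream S_i, so C_i ⊕ C'_i = P_i ⊕ P'_i and thus P'_i = P_i ⊕ C_i ⊕ C'_i.
P'[0]: 0x57 ⊕ 0x16 ⊕ 0x4A = 0x0B.
P'[1]: 0x2C ⊕ 0x6E ⊕ 0x94 = 0xD6.
P'[2]: 0xEC ⊕ 0xAF ⊕ 0xD4 = 0x97.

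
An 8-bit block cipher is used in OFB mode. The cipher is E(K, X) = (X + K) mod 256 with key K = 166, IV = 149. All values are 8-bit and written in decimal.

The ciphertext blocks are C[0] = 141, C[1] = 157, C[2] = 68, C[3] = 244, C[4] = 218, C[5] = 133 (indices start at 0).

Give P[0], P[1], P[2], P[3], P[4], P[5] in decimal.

P[0] = 182, P[1] = 124, P[2] = 195, P[3] = 217, P[4] = 9, P[5] = 252

OFB decryption: S_i = E(K, S_{i−1}) with S_{−1} = IV; P_i = C_i ⊕ S_i.
P[0]: S = E(K, 149) = 59; 141 ⊕ 59 = 182.
P[1]: S = E(K, 59) = 225; 157 ⊕ 225 = 124.
P[2]: S = E(K, 225) = 135; 68 ⊕ 135 = 195.
P[3]: S = E(K, 135) = 45; 244 ⊕ 45 = 217.
P[4]: S = E(K, 45) = 211; 218 ⊕ 211 = 9.
P[5]: S = E(K, 211) = 121; 133 ⊕ 121 = 252.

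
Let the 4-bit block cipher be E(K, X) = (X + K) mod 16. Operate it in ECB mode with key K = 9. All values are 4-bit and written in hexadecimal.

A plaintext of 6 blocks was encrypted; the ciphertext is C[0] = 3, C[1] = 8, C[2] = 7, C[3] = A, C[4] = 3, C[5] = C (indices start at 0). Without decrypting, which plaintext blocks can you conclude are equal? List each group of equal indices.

ECB encrypts each block independently with the same key, so equal ciphertext blocks imply equal plaintext blocks.
C[0] = C[4] = 3, so P[0] = P[4].

P[0] = P[4]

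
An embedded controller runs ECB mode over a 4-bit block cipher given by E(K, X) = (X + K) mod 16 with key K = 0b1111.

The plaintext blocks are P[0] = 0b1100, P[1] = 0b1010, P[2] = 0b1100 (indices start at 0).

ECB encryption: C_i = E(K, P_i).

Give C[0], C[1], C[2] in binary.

C[0] = 0b1011, C[1] = 0b1001, C[2] = 0b1011

C[0]: E(K, 0b1100) = 0b1011.
C[1]: E(K, 0b1010) = 0b1001.
C[2]: E(K, 0b1100) = 0b1011.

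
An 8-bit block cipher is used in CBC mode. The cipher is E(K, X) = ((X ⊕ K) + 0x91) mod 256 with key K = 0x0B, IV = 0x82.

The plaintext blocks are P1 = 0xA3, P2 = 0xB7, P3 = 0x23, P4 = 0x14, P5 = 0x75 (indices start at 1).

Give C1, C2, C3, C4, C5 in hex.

CBC encryption: C_i = E(K, P_i ⊕ C_{i−1}), with C_{0} = IV.
C1: P1 ⊕ 0x82 = 0x21; E(K, 0x21) = 0xBB.
C2: P2 ⊕ 0xBB = 0x0C; E(K, 0x0C) = 0x98.
C3: P3 ⊕ 0x98 = 0xBB; E(K, 0xBB) = 0x41.
C4: P4 ⊕ 0x41 = 0x55; E(K, 0x55) = 0xEF.
C5: P5 ⊕ 0xEF = 0x9A; E(K, 0x9A) = 0x22.

C1 = 0xBB, C2 = 0x98, C3 = 0x41, C4 = 0xEF, C5 = 0x22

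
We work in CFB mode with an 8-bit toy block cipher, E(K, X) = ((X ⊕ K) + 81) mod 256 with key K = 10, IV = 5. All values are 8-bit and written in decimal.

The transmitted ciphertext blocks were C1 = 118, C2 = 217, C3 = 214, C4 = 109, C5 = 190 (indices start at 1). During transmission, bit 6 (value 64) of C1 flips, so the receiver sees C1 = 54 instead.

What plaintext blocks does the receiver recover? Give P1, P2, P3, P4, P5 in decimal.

P1 = 86, P2 = 84, P3 = 242, P4 = 64, P5 = 6

CFB decryption: P_i = C_i ⊕ E(K, C_{i−1}), with C_{0} = IV.
Only C1 changed, to 54. In CFB, a change in C_i flips the same bit in P_i and garbles P_{i+1}. Decrypting the received ciphertext:
P1: E(K, 5) = 96; 54 ⊕ 96 = 86.
P2: E(K, 54) = 141; 217 ⊕ 141 = 84.
P3: E(K, 217) = 36; 214 ⊕ 36 = 242.
P4: E(K, 214) = 45; 109 ⊕ 45 = 64.
P5: E(K, 109) = 184; 190 ⊕ 184 = 6.
Blocks that differ from the original plaintext: P1, P2.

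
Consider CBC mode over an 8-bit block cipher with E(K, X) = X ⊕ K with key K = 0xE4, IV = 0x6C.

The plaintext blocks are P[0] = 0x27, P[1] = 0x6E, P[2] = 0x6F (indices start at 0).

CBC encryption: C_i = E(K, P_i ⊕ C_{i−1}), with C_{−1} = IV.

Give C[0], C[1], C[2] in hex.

C[0]: P[0] ⊕ 0x6C = 0x4B; E(K, 0x4B) = 0xAF.
C[1]: P[1] ⊕ 0xAF = 0xC1; E(K, 0xC1) = 0x25.
C[2]: P[2] ⊕ 0x25 = 0x4A; E(K, 0x4A) = 0xAE.

C[0] = 0xAF, C[1] = 0x25, C[2] = 0xAE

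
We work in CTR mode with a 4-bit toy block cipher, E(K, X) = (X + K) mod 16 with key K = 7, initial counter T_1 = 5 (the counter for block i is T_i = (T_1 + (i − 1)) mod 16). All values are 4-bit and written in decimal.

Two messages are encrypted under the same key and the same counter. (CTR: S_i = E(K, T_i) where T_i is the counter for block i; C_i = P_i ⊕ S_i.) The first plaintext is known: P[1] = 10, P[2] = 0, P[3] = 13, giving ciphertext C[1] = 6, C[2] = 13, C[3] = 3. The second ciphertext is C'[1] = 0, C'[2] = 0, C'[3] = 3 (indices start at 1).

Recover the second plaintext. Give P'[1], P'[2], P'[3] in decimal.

In CTR with a reused counter, both messages share the same keystream S_i, so C_i ⊕ C'_i = P_i ⊕ P'_i and thus P'_i = P_i ⊕ C_i ⊕ C'_i.
P'[1]: 10 ⊕ 6 ⊕ 0 = 12.
P'[2]: 0 ⊕ 13 ⊕ 0 = 13.
P'[3]: 13 ⊕ 3 ⊕ 3 = 13.

P'[1] = 12, P'[2] = 13, P'[3] = 13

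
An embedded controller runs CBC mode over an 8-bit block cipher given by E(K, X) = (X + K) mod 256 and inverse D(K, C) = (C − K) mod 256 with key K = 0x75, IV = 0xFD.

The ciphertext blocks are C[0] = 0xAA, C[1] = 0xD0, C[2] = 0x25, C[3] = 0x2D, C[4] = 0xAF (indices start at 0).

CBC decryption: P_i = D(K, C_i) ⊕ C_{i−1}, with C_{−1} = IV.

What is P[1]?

P[1]: D(K, 0xD0) = 0x5B; 0x5B ⊕ 0xAA = 0xF1.

P[1] = 0xF1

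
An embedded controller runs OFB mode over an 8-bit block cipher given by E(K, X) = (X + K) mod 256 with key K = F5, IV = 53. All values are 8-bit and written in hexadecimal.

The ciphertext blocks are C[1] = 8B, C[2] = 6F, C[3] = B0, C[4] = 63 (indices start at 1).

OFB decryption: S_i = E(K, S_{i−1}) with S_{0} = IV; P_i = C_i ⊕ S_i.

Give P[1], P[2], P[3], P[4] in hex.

P[1] = C3, P[2] = 52, P[3] = 82, P[4] = 44

P[1]: S = E(K, 53) = 48; 8B ⊕ 48 = C3.
P[2]: S = E(K, 48) = 3D; 6F ⊕ 3D = 52.
P[3]: S = E(K, 3D) = 32; B0 ⊕ 32 = 82.
P[4]: S = E(K, 32) = 27; 63 ⊕ 27 = 44.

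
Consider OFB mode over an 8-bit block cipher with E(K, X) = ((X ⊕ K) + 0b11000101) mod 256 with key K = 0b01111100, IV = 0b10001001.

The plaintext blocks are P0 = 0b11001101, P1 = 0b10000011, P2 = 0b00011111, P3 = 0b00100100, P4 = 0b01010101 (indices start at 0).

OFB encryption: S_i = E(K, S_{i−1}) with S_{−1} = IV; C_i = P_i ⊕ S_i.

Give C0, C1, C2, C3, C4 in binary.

C0 = 0b01110111, C1 = 0b00001000, C2 = 0b10100011, C3 = 0b10100001, C4 = 0b11101011

C0: S = E(K, 0b10001001) = 0b10111010; 0b11001101 ⊕ 0b10111010 = 0b01110111.
C1: S = E(K, 0b10111010) = 0b10001011; 0b10000011 ⊕ 0b10001011 = 0b00001000.
C2: S = E(K, 0b10001011) = 0b10111100; 0b00011111 ⊕ 0b10111100 = 0b10100011.
C3: S = E(K, 0b10111100) = 0b10000101; 0b00100100 ⊕ 0b10000101 = 0b10100001.
C4: S = E(K, 0b10000101) = 0b10111110; 0b01010101 ⊕ 0b10111110 = 0b11101011.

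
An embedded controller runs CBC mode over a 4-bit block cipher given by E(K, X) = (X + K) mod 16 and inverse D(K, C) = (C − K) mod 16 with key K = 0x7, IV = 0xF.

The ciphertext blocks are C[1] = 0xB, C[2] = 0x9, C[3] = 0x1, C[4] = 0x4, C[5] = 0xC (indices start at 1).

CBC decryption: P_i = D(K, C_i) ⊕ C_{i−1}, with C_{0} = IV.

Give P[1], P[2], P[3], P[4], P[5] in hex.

P[1] = 0xB, P[2] = 0x9, P[3] = 0x3, P[4] = 0xC, P[5] = 0x1

P[1]: D(K, 0xB) = 0x4; 0x4 ⊕ 0xF = 0xB.
P[2]: D(K, 0x9) = 0x2; 0x2 ⊕ 0xB = 0x9.
P[3]: D(K, 0x1) = 0xA; 0xA ⊕ 0x9 = 0x3.
P[4]: D(K, 0x4) = 0xD; 0xD ⊕ 0x1 = 0xC.
P[5]: D(K, 0xC) = 0x5; 0x5 ⊕ 0x4 = 0x1.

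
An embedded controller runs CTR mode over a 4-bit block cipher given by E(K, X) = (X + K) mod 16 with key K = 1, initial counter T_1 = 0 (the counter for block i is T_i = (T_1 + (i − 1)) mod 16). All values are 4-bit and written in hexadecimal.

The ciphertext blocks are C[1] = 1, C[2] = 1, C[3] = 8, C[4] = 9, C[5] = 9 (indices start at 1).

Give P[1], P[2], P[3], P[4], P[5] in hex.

P[1] = 0, P[2] = 3, P[3] = B, P[4] = D, P[5] = C

CTR decryption: S_i = E(K, T_i) where T_i is the counter for block i; P_i = C_i ⊕ S_i.
P[1]: T = 0, S = E(K, T) = 1; 1 ⊕ 1 = 0.
P[2]: T = 1, S = E(K, T) = 2; 1 ⊕ 2 = 3.
P[3]: T = 2, S = E(K, T) = 3; 8 ⊕ 3 = B.
P[4]: T = 3, S = E(K, T) = 4; 9 ⊕ 4 = D.
P[5]: T = 4, S = E(K, T) = 5; 9 ⊕ 5 = C.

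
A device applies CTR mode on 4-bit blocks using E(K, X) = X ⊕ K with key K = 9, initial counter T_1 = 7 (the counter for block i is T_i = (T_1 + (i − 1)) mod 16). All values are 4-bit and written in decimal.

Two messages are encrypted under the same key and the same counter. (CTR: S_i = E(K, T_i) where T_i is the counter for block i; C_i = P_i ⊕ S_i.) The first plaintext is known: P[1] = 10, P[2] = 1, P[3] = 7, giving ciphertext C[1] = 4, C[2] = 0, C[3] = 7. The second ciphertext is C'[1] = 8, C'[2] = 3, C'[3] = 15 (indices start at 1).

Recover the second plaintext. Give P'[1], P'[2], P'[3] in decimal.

P'[1] = 6, P'[2] = 2, P'[3] = 15

In CTR with a reused counter, both messages share the same keystream S_i, so C_i ⊕ C'_i = P_i ⊕ P'_i and thus P'_i = P_i ⊕ C_i ⊕ C'_i.
P'[1]: 10 ⊕ 4 ⊕ 8 = 6.
P'[2]: 1 ⊕ 0 ⊕ 3 = 2.
P'[3]: 7 ⊕ 7 ⊕ 15 = 15.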